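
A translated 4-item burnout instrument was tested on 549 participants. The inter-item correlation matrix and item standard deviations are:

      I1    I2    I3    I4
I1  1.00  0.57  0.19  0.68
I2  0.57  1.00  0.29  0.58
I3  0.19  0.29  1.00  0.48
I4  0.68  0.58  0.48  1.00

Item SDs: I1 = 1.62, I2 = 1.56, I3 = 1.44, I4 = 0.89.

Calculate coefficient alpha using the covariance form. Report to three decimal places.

Σσ²ᵢ = 1.62² + 1.56² + 1.44² + 0.89² = 7.9237
Covariances σ_ij = r_ij · s_i · s_j:
  σ(I1,I2) = 0.57 × 1.62 × 1.56 = 1.4405
  σ(I1,I3) = 0.19 × 1.62 × 1.44 = 0.4432
  σ(I1,I4) = 0.68 × 1.62 × 0.89 = 0.9804
  σ(I2,I3) = 0.29 × 1.56 × 1.44 = 0.6515
  σ(I2,I4) = 0.58 × 1.56 × 0.89 = 0.8053
  σ(I3,I4) = 0.48 × 1.44 × 0.89 = 0.6152
σ²_T = Σσ²ᵢ + 2·Σσ_ij = 7.9237 + 2 × 4.9361 = 17.7959
α = (4/3)·(1 − 7.9237/17.7959) = 0.740

coefficient alpha = 0.740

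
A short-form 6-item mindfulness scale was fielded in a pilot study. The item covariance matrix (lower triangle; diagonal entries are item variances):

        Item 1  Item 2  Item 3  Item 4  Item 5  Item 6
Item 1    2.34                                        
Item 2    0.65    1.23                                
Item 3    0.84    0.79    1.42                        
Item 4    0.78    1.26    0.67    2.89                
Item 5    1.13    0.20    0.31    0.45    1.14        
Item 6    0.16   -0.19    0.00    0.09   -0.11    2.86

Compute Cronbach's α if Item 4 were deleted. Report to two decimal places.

α = 0.57

Remaining items: Item 1, Item 2, Item 3, Item 5, Item 6 (k = 5).
Σσᵢ² = 2.34 + 1.23 + 1.42 + 1.14 + 2.86 = 8.99
σ²_T = 8.99 + 2 × 3.78 = 16.55
α (item deleted) = (5/4)·(1 − 8.99/16.55) = 0.57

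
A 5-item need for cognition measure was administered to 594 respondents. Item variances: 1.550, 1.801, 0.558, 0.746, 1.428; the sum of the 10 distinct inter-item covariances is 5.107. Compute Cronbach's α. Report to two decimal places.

ΣVar(i) = 1.550 + 1.801 + 0.558 + 0.746 + 1.428 = 6.083
Sum of distinct covariances = 5.107
Var(T) = ΣVar(i) + 2·Σcov = 6.083 + 2 × 5.107 = 16.297
α = (5/4)·(1 − 6.083/16.297) = 0.78

Cronbach's α = 0.78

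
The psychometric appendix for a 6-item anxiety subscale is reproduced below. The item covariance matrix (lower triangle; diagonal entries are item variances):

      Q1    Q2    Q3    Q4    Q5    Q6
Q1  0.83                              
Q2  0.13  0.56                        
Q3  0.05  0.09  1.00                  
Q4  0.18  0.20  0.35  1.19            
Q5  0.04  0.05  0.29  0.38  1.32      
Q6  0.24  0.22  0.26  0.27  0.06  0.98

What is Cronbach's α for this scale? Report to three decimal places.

Cronbach's α = 0.586

Σσ²ᵢ = 0.83 + 0.56 + 1.00 + 1.19 + 1.32 + 0.98 = 5.88
Sum of off-diagonal covariances = 2.81
σ²_T = 5.88 + 2 × 2.81 = 11.50
α = (k/(k−1))·(1 − Σσ²ᵢ/σ²_T) = (6/5)·(1 − 5.88/11.50) = 0.586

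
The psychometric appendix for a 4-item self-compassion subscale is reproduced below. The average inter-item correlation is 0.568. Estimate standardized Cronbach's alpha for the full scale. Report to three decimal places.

standardized Cronbach's alpha = 0.840

Standardized α = k·r̄ / (1 + (k−1)·r̄) = 4 × 0.568 / (1 + 3 × 0.568)
  = 2.2720 / 2.7040 = 0.840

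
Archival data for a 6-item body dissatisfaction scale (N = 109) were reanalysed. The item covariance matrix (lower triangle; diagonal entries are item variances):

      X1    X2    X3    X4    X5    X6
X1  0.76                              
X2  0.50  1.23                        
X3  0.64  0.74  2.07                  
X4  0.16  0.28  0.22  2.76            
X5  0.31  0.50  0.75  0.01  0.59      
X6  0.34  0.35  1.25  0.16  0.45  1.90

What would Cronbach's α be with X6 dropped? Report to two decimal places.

α = 0.66

Remaining items: X1, X2, X3, X4, X5 (k = 5).
Σσᵢ² = 0.76 + 1.23 + 2.07 + 2.76 + 0.59 = 7.41
σ²_total = 7.41 + 2 × 4.11 = 15.63
α (item deleted) = (5/4)·(1 − 7.41/15.63) = 0.66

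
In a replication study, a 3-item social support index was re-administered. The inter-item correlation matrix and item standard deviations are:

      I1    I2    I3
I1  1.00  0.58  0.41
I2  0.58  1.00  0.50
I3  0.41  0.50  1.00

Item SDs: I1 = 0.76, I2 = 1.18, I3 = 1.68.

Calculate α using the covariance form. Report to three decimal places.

Σσ²ᵢ = 0.76² + 1.18² + 1.68² = 4.7924
Covariances σ_ij = r_ij · s_i · s_j:
  σ(I1,I2) = 0.58 × 0.76 × 1.18 = 0.5201
  σ(I1,I3) = 0.41 × 0.76 × 1.68 = 0.5235
  σ(I2,I3) = 0.50 × 1.18 × 1.68 = 0.9912
σ²_T = Σσ²ᵢ + 2·Σσ_ij = 4.7924 + 2 × 2.0348 = 8.8620
α = (3/2)·(1 − 4.7924/8.8620) = 0.689

α = 0.689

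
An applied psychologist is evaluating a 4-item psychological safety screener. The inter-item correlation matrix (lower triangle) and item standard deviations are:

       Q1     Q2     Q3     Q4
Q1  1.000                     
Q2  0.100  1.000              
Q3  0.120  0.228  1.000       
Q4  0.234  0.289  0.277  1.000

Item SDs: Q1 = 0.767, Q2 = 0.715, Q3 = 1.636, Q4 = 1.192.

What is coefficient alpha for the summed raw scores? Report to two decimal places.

Σσ²ᵢ = 0.767² + 0.715² + 1.636² + 1.192² = 5.1969
Covariances σ_ij = r_ij · s_i · s_j:
  σ(Q1,Q2) = 0.100 × 0.767 × 0.715 = 0.0548
  σ(Q1,Q3) = 0.120 × 0.767 × 1.636 = 0.1506
  σ(Q1,Q4) = 0.234 × 0.767 × 1.192 = 0.2139
  σ(Q2,Q3) = 0.228 × 0.715 × 1.636 = 0.2667
  σ(Q2,Q4) = 0.289 × 0.715 × 1.192 = 0.2463
  σ(Q3,Q4) = 0.277 × 1.636 × 1.192 = 0.5402
σ²_T = Σσ²ᵢ + 2·Σσ_ij = 5.1969 + 2 × 1.4725 = 8.1419
α = (4/3)·(1 − 5.1969/8.1419) = 0.48

α = 0.48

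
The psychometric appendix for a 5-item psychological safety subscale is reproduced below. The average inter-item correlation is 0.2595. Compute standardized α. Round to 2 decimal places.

Standardized α = k·r̄ / (1 + (k−1)·r̄) = 5 × 0.2595 / (1 + 4 × 0.2595)
  = 1.2975 / 2.0380 = 0.64

standardized α = 0.64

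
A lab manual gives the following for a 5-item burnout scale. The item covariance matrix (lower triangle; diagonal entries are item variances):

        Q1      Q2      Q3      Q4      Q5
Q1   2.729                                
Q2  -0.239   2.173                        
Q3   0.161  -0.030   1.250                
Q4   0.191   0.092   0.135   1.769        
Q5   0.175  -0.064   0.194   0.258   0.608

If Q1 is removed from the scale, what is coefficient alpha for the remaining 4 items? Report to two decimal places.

Remaining items: Q2, Q3, Q4, Q5 (k = 4).
Σσᵢ² = 2.173 + 1.250 + 1.769 + 0.608 = 5.800
Var(T) = 5.800 + 2 × 0.585 = 6.970
α (item deleted) = (4/3)·(1 − 5.800/6.970) = 0.22

α = 0.22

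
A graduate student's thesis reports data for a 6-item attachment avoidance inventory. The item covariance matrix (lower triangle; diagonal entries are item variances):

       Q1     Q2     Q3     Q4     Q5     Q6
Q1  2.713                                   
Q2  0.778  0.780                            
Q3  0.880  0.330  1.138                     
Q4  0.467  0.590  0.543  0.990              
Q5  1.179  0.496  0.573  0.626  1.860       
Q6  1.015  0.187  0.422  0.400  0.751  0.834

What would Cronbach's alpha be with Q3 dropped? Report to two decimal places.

Cronbach's alpha = 0.80

Remaining items: Q1, Q2, Q4, Q5, Q6 (k = 5).
ΣVar(i) = 2.713 + 0.780 + 0.990 + 1.860 + 0.834 = 7.177
total variance = 7.177 + 2 × 6.489 = 20.155
α (item deleted) = (5/4)·(1 − 7.177/20.155) = 0.80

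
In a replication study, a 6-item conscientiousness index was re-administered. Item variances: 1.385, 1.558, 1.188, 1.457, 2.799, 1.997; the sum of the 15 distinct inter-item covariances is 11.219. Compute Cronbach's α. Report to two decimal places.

sum of item variances = 1.385 + 1.558 + 1.188 + 1.457 + 2.799 + 1.997 = 10.384
Sum of distinct covariances = 11.219
σ²_total = sum of item variances + 2·Σcov = 10.384 + 2 × 11.219 = 32.822
α = (6/5)·(1 − 10.384/32.822) = 0.82

α = 0.82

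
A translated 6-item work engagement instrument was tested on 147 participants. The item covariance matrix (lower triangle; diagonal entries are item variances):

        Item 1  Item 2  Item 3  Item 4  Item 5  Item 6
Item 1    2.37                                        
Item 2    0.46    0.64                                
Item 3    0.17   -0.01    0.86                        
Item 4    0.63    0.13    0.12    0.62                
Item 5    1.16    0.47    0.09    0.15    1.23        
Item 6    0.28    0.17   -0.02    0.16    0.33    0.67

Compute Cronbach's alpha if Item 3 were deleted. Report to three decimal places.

Remaining items: Item 1, Item 2, Item 4, Item 5, Item 6 (k = 5).
Σσ²ᵢ = 2.37 + 0.64 + 0.62 + 1.23 + 0.67 = 5.53
Var(T) = 5.53 + 2 × 3.94 = 13.41
α (item deleted) = (5/4)·(1 − 5.53/13.41) = 0.735

α = 0.735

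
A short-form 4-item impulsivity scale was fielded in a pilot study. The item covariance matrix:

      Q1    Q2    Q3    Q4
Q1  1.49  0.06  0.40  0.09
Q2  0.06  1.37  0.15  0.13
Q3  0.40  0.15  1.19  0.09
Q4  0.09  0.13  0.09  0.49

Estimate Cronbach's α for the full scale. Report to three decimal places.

Σσ²ᵢ = 1.49 + 1.37 + 1.19 + 0.49 = 4.54
Sum of the distinct covariances = 0.92
σ²_T = 4.54 + 2 × 0.92 = 6.38
α = (k/(k−1))·(1 − Σσ²ᵢ/σ²_T) = (4/3)·(1 − 4.54/6.38) = 0.385

α = 0.385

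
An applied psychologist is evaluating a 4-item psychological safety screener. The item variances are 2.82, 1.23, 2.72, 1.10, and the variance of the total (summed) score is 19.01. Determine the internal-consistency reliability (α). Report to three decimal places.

Σσᵢ² = 2.82 + 1.23 + 2.72 + 1.10 = 7.87
α = (k/(k−1))·(1 − Σσᵢ²/total variance) = (4/3)·(1 − 7.87/19.01) = 0.781

α = 0.781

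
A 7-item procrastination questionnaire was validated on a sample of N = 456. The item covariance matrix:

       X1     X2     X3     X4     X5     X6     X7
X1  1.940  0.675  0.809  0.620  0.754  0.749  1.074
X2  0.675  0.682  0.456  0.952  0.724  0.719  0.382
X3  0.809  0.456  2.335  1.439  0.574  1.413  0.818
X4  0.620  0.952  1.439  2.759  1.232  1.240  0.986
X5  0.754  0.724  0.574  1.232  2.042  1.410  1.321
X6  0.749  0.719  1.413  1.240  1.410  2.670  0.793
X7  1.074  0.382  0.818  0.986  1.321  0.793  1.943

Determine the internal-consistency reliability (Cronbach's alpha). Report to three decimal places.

α = 0.848

Σσ²ᵢ = 1.940 + 0.682 + 2.335 + 2.759 + 2.042 + 2.670 + 1.943 = 14.371
Sum of the distinct covariances = 19.140
total variance = 14.371 + 2 × 19.140 = 52.651
α = (k/(k−1))·(1 − Σσ²ᵢ/total variance) = (7/6)·(1 − 14.371/52.651) = 0.848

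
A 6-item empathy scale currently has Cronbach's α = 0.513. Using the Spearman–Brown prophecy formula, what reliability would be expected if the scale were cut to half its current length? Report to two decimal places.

Length factor m = 1/2
α' = m·α / (1 − (1−m)·α)
   = 1/2 × 0.513 / (1 − (1 − 1/2) × 0.513)
   = 0.2565 / 0.7435 = 0.34

predicted reliability = 0.34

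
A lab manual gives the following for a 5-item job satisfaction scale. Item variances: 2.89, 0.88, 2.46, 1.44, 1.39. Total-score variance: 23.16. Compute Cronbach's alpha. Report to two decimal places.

Cronbach's alpha = 0.76

ΣVar(i) = 2.89 + 0.88 + 2.46 + 1.44 + 1.39 = 9.06
α = (k/(k−1))·(1 − ΣVar(i)/σ²_T) = (5/4)·(1 − 9.06/23.16) = 0.76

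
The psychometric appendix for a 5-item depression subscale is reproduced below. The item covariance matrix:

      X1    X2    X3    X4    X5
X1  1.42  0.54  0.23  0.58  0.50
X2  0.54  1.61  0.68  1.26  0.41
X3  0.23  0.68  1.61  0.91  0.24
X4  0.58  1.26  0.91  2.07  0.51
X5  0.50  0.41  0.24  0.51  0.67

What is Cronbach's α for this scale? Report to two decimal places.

ΣVar(i) = 1.42 + 1.61 + 1.61 + 2.07 + 0.67 = 7.38
Σ_{i<j} σ_ij = 5.86
σ²_total = 7.38 + 2 × 5.86 = 19.10
α = (k/(k−1))·(1 − ΣVar(i)/σ²_total) = (5/4)·(1 − 7.38/19.10) = 0.77

Cronbach's α = 0.77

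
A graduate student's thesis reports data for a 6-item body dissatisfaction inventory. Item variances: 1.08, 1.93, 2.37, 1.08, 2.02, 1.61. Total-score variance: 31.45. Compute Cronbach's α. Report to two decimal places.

Cronbach's α = 0.82

sum of item variances = 1.08 + 1.93 + 2.37 + 1.08 + 2.02 + 1.61 = 10.09
α = (k/(k−1))·(1 − sum of item variances/Var(T)) = (6/5)·(1 − 10.09/31.45) = 0.82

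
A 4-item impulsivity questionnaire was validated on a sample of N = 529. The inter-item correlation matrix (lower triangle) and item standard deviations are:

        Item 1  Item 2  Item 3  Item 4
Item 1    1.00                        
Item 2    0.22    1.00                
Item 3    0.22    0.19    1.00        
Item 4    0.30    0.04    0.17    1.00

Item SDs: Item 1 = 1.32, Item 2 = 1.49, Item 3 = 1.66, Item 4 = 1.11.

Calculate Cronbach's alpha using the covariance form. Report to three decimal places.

Σσ²ᵢ = 1.32² + 1.49² + 1.66² + 1.11² = 7.9502
Covariances σ_ij = r_ij · s_i · s_j:
  σ(Item 1,Item 2) = 0.22 × 1.32 × 1.49 = 0.4327
  σ(Item 1,Item 3) = 0.22 × 1.32 × 1.66 = 0.4821
  σ(Item 1,Item 4) = 0.30 × 1.32 × 1.11 = 0.4396
  σ(Item 2,Item 3) = 0.19 × 1.49 × 1.66 = 0.4699
  σ(Item 2,Item 4) = 0.04 × 1.49 × 1.11 = 0.0662
  σ(Item 3,Item 4) = 0.17 × 1.66 × 1.11 = 0.3132
σ²_T = Σσ²ᵢ + 2·Σσ_ij = 7.9502 + 2 × 2.2037 = 12.3576
α = (4/3)·(1 − 7.9502/12.3576) = 0.476

Cronbach's alpha = 0.476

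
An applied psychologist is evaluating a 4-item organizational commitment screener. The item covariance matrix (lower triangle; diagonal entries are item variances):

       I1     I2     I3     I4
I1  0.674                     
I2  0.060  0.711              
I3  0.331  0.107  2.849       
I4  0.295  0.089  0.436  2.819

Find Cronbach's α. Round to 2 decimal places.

Σσᵢ² = 0.674 + 0.711 + 2.849 + 2.819 = 7.053
Sum of off-diagonal covariances = 1.318
total variance = 7.053 + 2 × 1.318 = 9.689
α = (k/(k−1))·(1 − Σσᵢ²/total variance) = (4/3)·(1 − 7.053/9.689) = 0.36

α = 0.36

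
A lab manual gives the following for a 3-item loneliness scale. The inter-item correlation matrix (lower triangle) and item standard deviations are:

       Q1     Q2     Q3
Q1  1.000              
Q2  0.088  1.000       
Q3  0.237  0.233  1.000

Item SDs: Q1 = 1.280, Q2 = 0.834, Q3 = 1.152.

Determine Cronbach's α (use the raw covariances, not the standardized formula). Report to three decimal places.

Cronbach's α = 0.401

Σσ²ᵢ = 1.280² + 0.834² + 1.152² = 3.6611
Covariances σ_ij = r_ij · s_i · s_j:
  σ(Q1,Q2) = 0.088 × 1.280 × 0.834 = 0.0939
  σ(Q1,Q3) = 0.237 × 1.280 × 1.152 = 0.3495
  σ(Q2,Q3) = 0.233 × 0.834 × 1.152 = 0.2239
σ²_T = Σσ²ᵢ + 2·Σσ_ij = 3.6611 + 2 × 0.6673 = 4.9957
α = (3/2)·(1 − 3.6611/4.9957) = 0.401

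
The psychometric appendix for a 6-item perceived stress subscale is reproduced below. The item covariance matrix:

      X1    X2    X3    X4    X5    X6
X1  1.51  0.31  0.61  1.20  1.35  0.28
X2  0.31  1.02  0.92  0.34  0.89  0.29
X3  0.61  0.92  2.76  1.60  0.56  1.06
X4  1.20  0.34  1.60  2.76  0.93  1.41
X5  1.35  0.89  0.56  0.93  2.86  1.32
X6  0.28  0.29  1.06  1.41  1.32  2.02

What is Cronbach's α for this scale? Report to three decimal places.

ΣVar(i) = 1.51 + 1.02 + 2.76 + 2.76 + 2.86 + 2.02 = 12.93
Sum of off-diagonal covariances = 13.07
Var(T) = 12.93 + 2 × 13.07 = 39.07
α = (k/(k−1))·(1 − ΣVar(i)/Var(T)) = (6/5)·(1 − 12.93/39.07) = 0.803

α = 0.803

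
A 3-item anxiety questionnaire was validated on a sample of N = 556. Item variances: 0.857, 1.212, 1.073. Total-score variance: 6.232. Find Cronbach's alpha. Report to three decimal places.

Σσ²ᵢ = 0.857 + 1.212 + 1.073 = 3.142
α = (k/(k−1))·(1 − Σσ²ᵢ/σ²_total) = (3/2)·(1 − 3.142/6.232) = 0.744

α = 0.744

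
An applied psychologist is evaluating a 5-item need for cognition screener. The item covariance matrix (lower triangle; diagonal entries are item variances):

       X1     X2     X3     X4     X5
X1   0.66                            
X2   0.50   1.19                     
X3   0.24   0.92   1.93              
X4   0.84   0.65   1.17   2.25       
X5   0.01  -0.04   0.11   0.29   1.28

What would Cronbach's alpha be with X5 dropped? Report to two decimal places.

Remaining items: X1, X2, X3, X4 (k = 4).
Σσ²ᵢ = 0.66 + 1.19 + 1.93 + 2.25 = 6.03
Var(T) = 6.03 + 2 × 4.32 = 14.67
α (item deleted) = (4/3)·(1 − 6.03/14.67) = 0.79

Cronbach's alpha = 0.79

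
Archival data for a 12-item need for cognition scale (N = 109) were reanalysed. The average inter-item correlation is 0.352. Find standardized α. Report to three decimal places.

Standardized α = k·r̄ / (1 + (k−1)·r̄) = 12 × 0.352 / (1 + 11 × 0.352)
  = 4.2240 / 4.8720 = 0.867

standardized α = 0.867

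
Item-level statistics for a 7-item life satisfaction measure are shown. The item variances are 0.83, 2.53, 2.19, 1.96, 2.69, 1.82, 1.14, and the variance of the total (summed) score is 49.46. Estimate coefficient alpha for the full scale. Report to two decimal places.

ΣVar(i) = 0.83 + 2.53 + 2.19 + 1.96 + 2.69 + 1.82 + 1.14 = 13.16
α = (k/(k−1))·(1 − ΣVar(i)/σ²_total) = (7/6)·(1 − 13.16/49.46) = 0.86

α = 0.86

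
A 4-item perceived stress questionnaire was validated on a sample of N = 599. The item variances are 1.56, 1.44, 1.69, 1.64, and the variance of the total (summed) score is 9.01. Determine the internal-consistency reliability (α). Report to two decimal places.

α = 0.40

ΣVar(i) = 1.56 + 1.44 + 1.69 + 1.64 = 6.33
α = (k/(k−1))·(1 − ΣVar(i)/total variance) = (4/3)·(1 − 6.33/9.01) = 0.40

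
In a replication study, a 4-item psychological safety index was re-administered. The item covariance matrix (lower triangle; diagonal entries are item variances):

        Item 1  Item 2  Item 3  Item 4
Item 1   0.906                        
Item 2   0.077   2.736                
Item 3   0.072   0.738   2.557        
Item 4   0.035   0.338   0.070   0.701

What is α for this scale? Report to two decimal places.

sum of item variances = 0.906 + 2.736 + 2.557 + 0.701 = 6.900
Σ_{i<j} σ_ij = 1.330
σ²_T = 6.900 + 2 × 1.330 = 9.560
α = (k/(k−1))·(1 − sum of item variances/σ²_T) = (4/3)·(1 − 6.900/9.560) = 0.37

α = 0.37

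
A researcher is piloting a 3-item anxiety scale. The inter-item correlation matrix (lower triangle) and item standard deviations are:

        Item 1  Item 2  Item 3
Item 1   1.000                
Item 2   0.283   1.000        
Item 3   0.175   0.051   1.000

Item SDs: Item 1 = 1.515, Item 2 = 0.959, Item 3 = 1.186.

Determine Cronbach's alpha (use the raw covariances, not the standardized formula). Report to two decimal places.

Σσ²ᵢ = 1.515² + 0.959² + 1.186² = 4.6215
Covariances σ_ij = r_ij · s_i · s_j:
  σ(Item 1,Item 2) = 0.283 × 1.515 × 0.959 = 0.4112
  σ(Item 1,Item 3) = 0.175 × 1.515 × 1.186 = 0.3144
  σ(Item 2,Item 3) = 0.051 × 0.959 × 1.186 = 0.0580
σ²_T = Σσ²ᵢ + 2·Σσ_ij = 4.6215 + 2 × 0.7836 = 6.1887
α = (3/2)·(1 − 4.6215/6.1887) = 0.38

α = 0.38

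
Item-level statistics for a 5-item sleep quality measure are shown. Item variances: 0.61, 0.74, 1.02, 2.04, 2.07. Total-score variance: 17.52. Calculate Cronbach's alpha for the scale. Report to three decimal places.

Cronbach's alpha = 0.788

sum of item variances = 0.61 + 0.74 + 1.02 + 2.04 + 2.07 = 6.48
α = (k/(k−1))·(1 − sum of item variances/Var(T)) = (5/4)·(1 − 6.48/17.52) = 0.788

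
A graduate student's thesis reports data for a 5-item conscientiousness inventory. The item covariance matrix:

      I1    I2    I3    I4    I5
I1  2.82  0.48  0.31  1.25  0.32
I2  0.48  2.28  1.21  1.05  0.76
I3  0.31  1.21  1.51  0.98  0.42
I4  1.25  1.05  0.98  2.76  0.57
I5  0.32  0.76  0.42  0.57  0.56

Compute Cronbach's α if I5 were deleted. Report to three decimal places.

Remaining items: I1, I2, I3, I4 (k = 4).
sum of item variances = 2.82 + 2.28 + 1.51 + 2.76 = 9.37
σ²_T = 9.37 + 2 × 5.28 = 19.93
α (item deleted) = (4/3)·(1 − 9.37/19.93) = 0.706

Cronbach's α = 0.706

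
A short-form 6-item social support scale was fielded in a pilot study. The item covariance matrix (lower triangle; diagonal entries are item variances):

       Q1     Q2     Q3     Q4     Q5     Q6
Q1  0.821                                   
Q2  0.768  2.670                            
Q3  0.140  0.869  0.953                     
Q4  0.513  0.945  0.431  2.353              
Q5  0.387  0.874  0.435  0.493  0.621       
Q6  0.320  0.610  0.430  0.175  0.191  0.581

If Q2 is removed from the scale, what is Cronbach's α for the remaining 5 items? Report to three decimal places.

Remaining items: Q1, Q3, Q4, Q5, Q6 (k = 5).
ΣVar(i) = 0.821 + 0.953 + 2.353 + 0.621 + 0.581 = 5.329
σ²_T = 5.329 + 2 × 3.515 = 12.359
α (item deleted) = (5/4)·(1 − 5.329/12.359) = 0.711

Cronbach's α = 0.711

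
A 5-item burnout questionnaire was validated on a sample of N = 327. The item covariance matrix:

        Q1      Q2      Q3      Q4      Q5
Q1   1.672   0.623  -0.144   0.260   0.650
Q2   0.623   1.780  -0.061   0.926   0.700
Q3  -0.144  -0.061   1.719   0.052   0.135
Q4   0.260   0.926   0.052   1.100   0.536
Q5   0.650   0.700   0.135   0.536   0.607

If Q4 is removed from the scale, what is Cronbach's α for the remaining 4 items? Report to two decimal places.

Remaining items: Q1, Q2, Q3, Q5 (k = 4).
ΣVar(i) = 1.672 + 1.780 + 1.719 + 0.607 = 5.778
total variance = 5.778 + 2 × 1.903 = 9.584
α (item deleted) = (4/3)·(1 − 5.778/9.584) = 0.53

Cronbach's α = 0.53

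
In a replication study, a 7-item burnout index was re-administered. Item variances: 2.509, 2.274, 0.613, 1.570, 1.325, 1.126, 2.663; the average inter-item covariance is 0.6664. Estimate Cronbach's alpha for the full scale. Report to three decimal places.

sum of item variances = 2.509 + 2.274 + 0.613 + 1.570 + 1.325 + 1.126 + 2.663 = 12.080
Sum of the 21 distinct covariances = 21 × 0.6664 = 13.9944
total variance = sum of item variances + 2·Σcov = 12.080 + 2 × 13.9944 = 40.0688
α = (7/6)·(1 − 12.080/40.0688) = 0.815

α = 0.815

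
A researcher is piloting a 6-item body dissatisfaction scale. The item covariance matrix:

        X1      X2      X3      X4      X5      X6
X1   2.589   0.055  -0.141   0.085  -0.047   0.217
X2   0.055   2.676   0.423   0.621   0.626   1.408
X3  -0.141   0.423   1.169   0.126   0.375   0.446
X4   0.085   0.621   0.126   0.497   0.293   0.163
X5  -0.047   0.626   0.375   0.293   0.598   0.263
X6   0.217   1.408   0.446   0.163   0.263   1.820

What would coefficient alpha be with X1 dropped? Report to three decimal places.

Remaining items: X2, X3, X4, X5, X6 (k = 5).
Σσ²ᵢ = 2.676 + 1.169 + 0.497 + 0.598 + 1.820 = 6.760
total variance = 6.760 + 2 × 4.744 = 16.248
α (item deleted) = (5/4)·(1 − 6.760/16.248) = 0.730

α = 0.730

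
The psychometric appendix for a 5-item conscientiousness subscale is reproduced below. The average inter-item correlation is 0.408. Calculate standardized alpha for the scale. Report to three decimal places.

α = 0.775

Standardized α = k·r̄ / (1 + (k−1)·r̄) = 5 × 0.408 / (1 + 4 × 0.408)
  = 2.0400 / 2.6320 = 0.775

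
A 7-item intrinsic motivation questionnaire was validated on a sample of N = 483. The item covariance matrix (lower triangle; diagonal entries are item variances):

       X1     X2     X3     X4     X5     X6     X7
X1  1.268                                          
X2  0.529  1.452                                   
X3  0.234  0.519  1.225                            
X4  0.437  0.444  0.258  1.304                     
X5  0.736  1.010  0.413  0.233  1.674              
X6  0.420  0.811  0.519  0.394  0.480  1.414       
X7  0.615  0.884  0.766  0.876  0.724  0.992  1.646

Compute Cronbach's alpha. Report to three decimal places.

Σσᵢ² = 1.268 + 1.452 + 1.225 + 1.304 + 1.674 + 1.414 + 1.646 = 9.983
Sum of off-diagonal covariances = 12.294
σ²_T = 9.983 + 2 × 12.294 = 34.571
α = (k/(k−1))·(1 − Σσᵢ²/σ²_T) = (7/6)·(1 − 9.983/34.571) = 0.830

α = 0.830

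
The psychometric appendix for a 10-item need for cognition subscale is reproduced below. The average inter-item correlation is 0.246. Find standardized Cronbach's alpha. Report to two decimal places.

standardized Cronbach's alpha = 0.77

Standardized α = k·r̄ / (1 + (k−1)·r̄) = 10 × 0.246 / (1 + 9 × 0.246)
  = 2.4600 / 3.2140 = 0.77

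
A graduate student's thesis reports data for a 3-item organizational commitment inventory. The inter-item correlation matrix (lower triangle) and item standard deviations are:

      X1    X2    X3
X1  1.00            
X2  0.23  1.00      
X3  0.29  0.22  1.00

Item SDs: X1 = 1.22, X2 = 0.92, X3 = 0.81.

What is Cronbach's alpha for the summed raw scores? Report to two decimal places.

Σσ²ᵢ = 1.22² + 0.92² + 0.81² = 2.9909
Covariances σ_ij = r_ij · s_i · s_j:
  σ(X1,X2) = 0.23 × 1.22 × 0.92 = 0.2582
  σ(X1,X3) = 0.29 × 1.22 × 0.81 = 0.2866
  σ(X2,X3) = 0.22 × 0.92 × 0.81 = 0.1639
σ²_T = Σσ²ᵢ + 2·Σσ_ij = 2.9909 + 2 × 0.7087 = 4.4083
α = (3/2)·(1 − 2.9909/4.4083) = 0.48

Cronbach's alpha = 0.48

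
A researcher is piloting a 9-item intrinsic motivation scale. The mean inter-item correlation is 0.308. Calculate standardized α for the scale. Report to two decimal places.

standardized α = 0.80

Standardized α = k·r̄ / (1 + (k−1)·r̄) = 9 × 0.308 / (1 + 8 × 0.308)
  = 2.7720 / 3.4640 = 0.80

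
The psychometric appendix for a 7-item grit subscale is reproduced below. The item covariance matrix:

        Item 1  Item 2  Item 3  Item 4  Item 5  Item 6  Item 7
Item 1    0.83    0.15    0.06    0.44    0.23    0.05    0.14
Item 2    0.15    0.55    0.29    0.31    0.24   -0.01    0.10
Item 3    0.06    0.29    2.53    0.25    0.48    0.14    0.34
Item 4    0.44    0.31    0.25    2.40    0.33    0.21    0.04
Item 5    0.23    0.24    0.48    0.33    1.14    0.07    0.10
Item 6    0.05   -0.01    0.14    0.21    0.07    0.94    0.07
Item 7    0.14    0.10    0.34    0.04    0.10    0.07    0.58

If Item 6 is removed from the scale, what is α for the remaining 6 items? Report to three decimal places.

α = 0.559

Remaining items: Item 1, Item 2, Item 3, Item 4, Item 5, Item 7 (k = 6).
sum of item variances = 0.83 + 0.55 + 2.53 + 2.40 + 1.14 + 0.58 = 8.03
total variance = 8.03 + 2 × 3.50 = 15.03
α (item deleted) = (6/5)·(1 − 8.03/15.03) = 0.559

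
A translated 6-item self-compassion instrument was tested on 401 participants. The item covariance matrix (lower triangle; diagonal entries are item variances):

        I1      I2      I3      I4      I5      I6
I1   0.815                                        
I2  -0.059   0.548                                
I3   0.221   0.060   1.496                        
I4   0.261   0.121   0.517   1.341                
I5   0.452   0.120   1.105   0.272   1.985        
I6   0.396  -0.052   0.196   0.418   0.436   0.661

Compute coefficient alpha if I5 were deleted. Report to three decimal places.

α = 0.576

Remaining items: I1, I2, I3, I4, I6 (k = 5).
sum of item variances = 0.815 + 0.548 + 1.496 + 1.341 + 0.661 = 4.861
total variance = 4.861 + 2 × 2.079 = 9.019
α (item deleted) = (5/4)·(1 − 4.861/9.019) = 0.576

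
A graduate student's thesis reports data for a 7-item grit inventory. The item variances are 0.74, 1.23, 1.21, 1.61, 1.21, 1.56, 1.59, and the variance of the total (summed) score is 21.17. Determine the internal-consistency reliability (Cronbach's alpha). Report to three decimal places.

α = 0.662

ΣVar(i) = 0.74 + 1.23 + 1.21 + 1.61 + 1.21 + 1.56 + 1.59 = 9.15
α = (k/(k−1))·(1 − ΣVar(i)/Var(T)) = (7/6)·(1 − 9.15/21.17) = 0.662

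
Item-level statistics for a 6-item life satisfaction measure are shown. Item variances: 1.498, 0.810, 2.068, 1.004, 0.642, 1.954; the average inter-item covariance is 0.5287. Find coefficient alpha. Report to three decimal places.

coefficient alpha = 0.798

Σσ²ᵢ = 1.498 + 0.810 + 2.068 + 1.004 + 0.642 + 1.954 = 7.976
Sum of the 15 distinct covariances = 15 × 0.5287 = 7.9305
total variance = Σσ²ᵢ + 2·Σcov = 7.976 + 2 × 7.9305 = 23.8370
α = (6/5)·(1 − 7.976/23.8370) = 0.798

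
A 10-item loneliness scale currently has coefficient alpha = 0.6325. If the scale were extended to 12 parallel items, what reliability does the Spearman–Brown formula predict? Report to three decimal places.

Length factor m = 12/10 = 1.2000
α' = m·α / (1 + (m−1)·α)
   = 12/10 × 0.6325 / (1 + (12/10 − 1) × 0.6325)
   = 0.7590 / 1.1265 = 0.674

predicted reliability = 0.674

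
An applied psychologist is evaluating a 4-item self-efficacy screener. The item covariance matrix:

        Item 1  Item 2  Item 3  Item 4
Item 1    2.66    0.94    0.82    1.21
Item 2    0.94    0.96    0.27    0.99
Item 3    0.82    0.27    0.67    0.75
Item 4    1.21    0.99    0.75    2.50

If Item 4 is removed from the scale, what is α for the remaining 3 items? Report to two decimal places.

α = 0.73

Remaining items: Item 1, Item 2, Item 3 (k = 3).
sum of item variances = 2.66 + 0.96 + 0.67 = 4.29
total variance = 4.29 + 2 × 2.03 = 8.35
α (item deleted) = (3/2)·(1 − 4.29/8.35) = 0.73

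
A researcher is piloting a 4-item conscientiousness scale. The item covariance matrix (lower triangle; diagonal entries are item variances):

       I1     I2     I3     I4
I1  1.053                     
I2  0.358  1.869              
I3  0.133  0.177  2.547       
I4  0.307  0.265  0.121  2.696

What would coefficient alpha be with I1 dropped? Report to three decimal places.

coefficient alpha = 0.205

Remaining items: I2, I3, I4 (k = 3).
sum of item variances = 1.869 + 2.547 + 2.696 = 7.112
σ²_T = 7.112 + 2 × 0.563 = 8.238
α (item deleted) = (3/2)·(1 − 7.112/8.238) = 0.205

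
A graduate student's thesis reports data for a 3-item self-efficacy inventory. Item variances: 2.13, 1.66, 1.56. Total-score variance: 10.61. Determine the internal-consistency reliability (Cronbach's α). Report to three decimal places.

Cronbach's α = 0.744

sum of item variances = 2.13 + 1.66 + 1.56 = 5.35
α = (k/(k−1))·(1 − sum of item variances/Var(T)) = (3/2)·(1 − 5.35/10.61) = 0.744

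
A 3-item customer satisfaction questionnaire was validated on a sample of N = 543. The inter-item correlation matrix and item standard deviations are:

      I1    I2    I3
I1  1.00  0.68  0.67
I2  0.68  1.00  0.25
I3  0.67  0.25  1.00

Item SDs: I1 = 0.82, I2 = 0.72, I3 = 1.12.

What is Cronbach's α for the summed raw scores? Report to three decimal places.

Cronbach's α = 0.749

Σσ²ᵢ = 0.82² + 0.72² + 1.12² = 2.4452
Covariances σ_ij = r_ij · s_i · s_j:
  σ(I1,I2) = 0.68 × 0.82 × 0.72 = 0.4015
  σ(I1,I3) = 0.67 × 0.82 × 1.12 = 0.6153
  σ(I2,I3) = 0.25 × 0.72 × 1.12 = 0.2016
σ²_T = Σσ²ᵢ + 2·Σσ_ij = 2.4452 + 2 × 1.2184 = 4.8820
α = (3/2)·(1 − 2.4452/4.8820) = 0.749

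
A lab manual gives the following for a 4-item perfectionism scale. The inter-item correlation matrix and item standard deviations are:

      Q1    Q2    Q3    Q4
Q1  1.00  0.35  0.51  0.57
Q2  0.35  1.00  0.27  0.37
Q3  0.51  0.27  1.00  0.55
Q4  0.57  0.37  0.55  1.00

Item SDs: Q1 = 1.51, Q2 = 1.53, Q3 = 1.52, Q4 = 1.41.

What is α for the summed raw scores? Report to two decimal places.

Σσ²ᵢ = 1.51² + 1.53² + 1.52² + 1.41² = 8.9195
Covariances σ_ij = r_ij · s_i · s_j:
  σ(Q1,Q2) = 0.35 × 1.51 × 1.53 = 0.8086
  σ(Q1,Q3) = 0.51 × 1.51 × 1.52 = 1.1706
  σ(Q1,Q4) = 0.57 × 1.51 × 1.41 = 1.2136
  σ(Q2,Q3) = 0.27 × 1.53 × 1.52 = 0.6279
  σ(Q2,Q4) = 0.37 × 1.53 × 1.41 = 0.7982
  σ(Q3,Q4) = 0.55 × 1.52 × 1.41 = 1.1788
σ²_T = Σσ²ᵢ + 2·Σσ_ij = 8.9195 + 2 × 5.7977 = 20.5149
α = (4/3)·(1 − 8.9195/20.5149) = 0.75

α = 0.75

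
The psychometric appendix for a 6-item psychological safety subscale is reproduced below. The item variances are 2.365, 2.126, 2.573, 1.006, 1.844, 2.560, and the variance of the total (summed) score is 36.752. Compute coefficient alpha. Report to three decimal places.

coefficient alpha = 0.793

sum of item variances = 2.365 + 2.126 + 2.573 + 1.006 + 1.844 + 2.560 = 12.474
α = (k/(k−1))·(1 − sum of item variances/Var(T)) = (6/5)·(1 − 12.474/36.752) = 0.793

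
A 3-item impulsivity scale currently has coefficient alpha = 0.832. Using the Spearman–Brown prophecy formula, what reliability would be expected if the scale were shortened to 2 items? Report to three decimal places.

Length factor m = 2/3 = 0.6667
α' = m·α / (1 − (1−m)·α)
   = 2/3 × 0.832 / (1 − (1 − 2/3) × 0.832)
   = 0.5547 / 0.7227 = 0.768

predicted reliability = 0.768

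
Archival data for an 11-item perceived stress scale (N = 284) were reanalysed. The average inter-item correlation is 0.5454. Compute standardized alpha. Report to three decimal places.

Standardized α = k·r̄ / (1 + (k−1)·r̄) = 11 × 0.5454 / (1 + 10 × 0.5454)
  = 5.9994 / 6.4540 = 0.930

α = 0.930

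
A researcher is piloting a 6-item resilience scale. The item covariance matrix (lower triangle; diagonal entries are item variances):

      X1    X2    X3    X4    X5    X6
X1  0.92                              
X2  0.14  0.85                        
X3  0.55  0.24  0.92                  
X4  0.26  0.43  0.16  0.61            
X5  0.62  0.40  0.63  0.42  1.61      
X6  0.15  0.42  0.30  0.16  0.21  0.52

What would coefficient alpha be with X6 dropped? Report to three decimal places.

coefficient alpha = 0.763

Remaining items: X1, X2, X3, X4, X5 (k = 5).
sum of item variances = 0.92 + 0.85 + 0.92 + 0.61 + 1.61 = 4.91
total variance = 4.91 + 2 × 3.85 = 12.61
α (item deleted) = (5/4)·(1 − 4.91/12.61) = 0.763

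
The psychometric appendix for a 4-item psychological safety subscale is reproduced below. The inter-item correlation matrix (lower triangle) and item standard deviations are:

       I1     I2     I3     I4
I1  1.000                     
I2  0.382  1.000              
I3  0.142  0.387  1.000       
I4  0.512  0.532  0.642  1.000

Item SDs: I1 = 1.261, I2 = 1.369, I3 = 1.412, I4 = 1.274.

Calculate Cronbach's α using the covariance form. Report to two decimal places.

Σσ²ᵢ = 1.261² + 1.369² + 1.412² + 1.274² = 7.0811
Covariances σ_ij = r_ij · s_i · s_j:
  σ(I1,I2) = 0.382 × 1.261 × 1.369 = 0.6595
  σ(I1,I3) = 0.142 × 1.261 × 1.412 = 0.2528
  σ(I1,I4) = 0.512 × 1.261 × 1.274 = 0.8225
  σ(I2,I3) = 0.387 × 1.369 × 1.412 = 0.7481
  σ(I2,I4) = 0.532 × 1.369 × 1.274 = 0.9279
  σ(I3,I4) = 0.642 × 1.412 × 1.274 = 1.1549
σ²_T = Σσ²ᵢ + 2·Σσ_ij = 7.0811 + 2 × 4.5657 = 16.2125
α = (4/3)·(1 − 7.0811/16.2125) = 0.75

α = 0.75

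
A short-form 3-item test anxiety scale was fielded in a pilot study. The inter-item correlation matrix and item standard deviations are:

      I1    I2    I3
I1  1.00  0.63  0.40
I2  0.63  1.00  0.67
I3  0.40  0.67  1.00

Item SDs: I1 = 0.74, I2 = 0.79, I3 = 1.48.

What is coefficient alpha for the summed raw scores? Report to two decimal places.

Σσ²ᵢ = 0.74² + 0.79² + 1.48² = 3.3621
Covariances σ_ij = r_ij · s_i · s_j:
  σ(I1,I2) = 0.63 × 0.74 × 0.79 = 0.3683
  σ(I1,I3) = 0.40 × 0.74 × 1.48 = 0.4381
  σ(I2,I3) = 0.67 × 0.79 × 1.48 = 0.7834
σ²_T = Σσ²ᵢ + 2·Σσ_ij = 3.3621 + 2 × 1.5898 = 6.5417
α = (3/2)·(1 − 3.3621/6.5417) = 0.73

α = 0.73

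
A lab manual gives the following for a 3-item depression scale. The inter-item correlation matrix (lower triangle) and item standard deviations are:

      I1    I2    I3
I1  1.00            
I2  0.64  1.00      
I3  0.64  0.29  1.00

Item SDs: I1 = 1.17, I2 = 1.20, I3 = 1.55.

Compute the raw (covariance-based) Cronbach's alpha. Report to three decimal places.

Σσ²ᵢ = 1.17² + 1.20² + 1.55² = 5.2114
Covariances σ_ij = r_ij · s_i · s_j:
  σ(I1,I2) = 0.64 × 1.17 × 1.20 = 0.8986
  σ(I1,I3) = 0.64 × 1.17 × 1.55 = 1.1606
  σ(I2,I3) = 0.29 × 1.20 × 1.55 = 0.5394
σ²_T = Σσ²ᵢ + 2·Σσ_ij = 5.2114 + 2 × 2.5986 = 10.4086
α = (3/2)·(1 − 5.2114/10.4086) = 0.749

α = 0.749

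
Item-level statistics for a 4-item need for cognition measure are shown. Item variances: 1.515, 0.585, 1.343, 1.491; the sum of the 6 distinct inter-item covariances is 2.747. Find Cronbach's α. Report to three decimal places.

α = 0.702

Σσᵢ² = 1.515 + 0.585 + 1.343 + 1.491 = 4.934
Sum of distinct covariances = 2.747
σ²_T = Σσᵢ² + 2·Σcov = 4.934 + 2 × 2.747 = 10.428
α = (4/3)·(1 − 4.934/10.428) = 0.702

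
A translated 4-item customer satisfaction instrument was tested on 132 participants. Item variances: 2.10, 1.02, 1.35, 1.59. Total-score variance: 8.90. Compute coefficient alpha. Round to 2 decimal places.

α = 0.43

sum of item variances = 2.10 + 1.02 + 1.35 + 1.59 = 6.06
α = (k/(k−1))·(1 − sum of item variances/Var(T)) = (4/3)·(1 − 6.06/8.90) = 0.43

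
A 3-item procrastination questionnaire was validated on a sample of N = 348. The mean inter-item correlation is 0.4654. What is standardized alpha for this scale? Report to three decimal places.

α = 0.723

Standardized α = k·r̄ / (1 + (k−1)·r̄) = 3 × 0.4654 / (1 + 2 × 0.4654)
  = 1.3962 / 1.9308 = 0.723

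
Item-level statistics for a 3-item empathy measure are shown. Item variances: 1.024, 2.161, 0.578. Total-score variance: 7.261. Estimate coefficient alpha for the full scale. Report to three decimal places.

ΣVar(i) = 1.024 + 2.161 + 0.578 = 3.763
α = (k/(k−1))·(1 − ΣVar(i)/Var(T)) = (3/2)·(1 − 3.763/7.261) = 0.723

α = 0.723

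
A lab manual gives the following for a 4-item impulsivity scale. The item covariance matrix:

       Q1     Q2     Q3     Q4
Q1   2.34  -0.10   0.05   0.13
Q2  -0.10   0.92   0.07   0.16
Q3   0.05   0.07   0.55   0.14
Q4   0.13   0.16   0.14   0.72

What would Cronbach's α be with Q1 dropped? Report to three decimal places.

Remaining items: Q2, Q3, Q4 (k = 3).
ΣVar(i) = 0.92 + 0.55 + 0.72 = 2.19
Var(T) = 2.19 + 2 × 0.37 = 2.93
α (item deleted) = (3/2)·(1 − 2.19/2.93) = 0.379

Cronbach's α = 0.379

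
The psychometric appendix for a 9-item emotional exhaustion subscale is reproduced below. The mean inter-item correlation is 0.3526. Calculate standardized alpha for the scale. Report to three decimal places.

Standardized α = k·r̄ / (1 + (k−1)·r̄) = 9 × 0.3526 / (1 + 8 × 0.3526)
  = 3.1734 / 3.8208 = 0.831

standardized alpha = 0.831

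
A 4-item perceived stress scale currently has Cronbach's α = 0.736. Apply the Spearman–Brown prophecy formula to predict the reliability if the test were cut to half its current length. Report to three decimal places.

Length factor m = 1/2
α' = m·α / (1 − (1−m)·α)
   = 1/2 × 0.736 / (1 − (1 − 1/2) × 0.736)
   = 0.3680 / 0.6320 = 0.582

predicted reliability = 0.582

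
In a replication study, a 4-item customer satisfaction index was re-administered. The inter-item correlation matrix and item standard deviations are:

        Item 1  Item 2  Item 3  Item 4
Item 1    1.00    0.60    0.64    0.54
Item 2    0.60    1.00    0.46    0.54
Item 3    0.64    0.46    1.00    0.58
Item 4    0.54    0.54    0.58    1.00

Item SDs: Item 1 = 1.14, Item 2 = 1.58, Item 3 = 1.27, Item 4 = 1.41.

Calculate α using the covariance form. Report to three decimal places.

Σσ²ᵢ = 1.14² + 1.58² + 1.27² + 1.41² = 7.3970
Covariances σ_ij = r_ij · s_i · s_j:
  σ(Item 1,Item 2) = 0.60 × 1.14 × 1.58 = 1.0807
  σ(Item 1,Item 3) = 0.64 × 1.14 × 1.27 = 0.9266
  σ(Item 1,Item 4) = 0.54 × 1.14 × 1.41 = 0.8680
  σ(Item 2,Item 3) = 0.46 × 1.58 × 1.27 = 0.9230
  σ(Item 2,Item 4) = 0.54 × 1.58 × 1.41 = 1.2030
  σ(Item 3,Item 4) = 0.58 × 1.27 × 1.41 = 1.0386
σ²_T = Σσ²ᵢ + 2·Σσ_ij = 7.3970 + 2 × 6.0399 = 19.4768
α = (4/3)·(1 − 7.3970/19.4768) = 0.827

α = 0.827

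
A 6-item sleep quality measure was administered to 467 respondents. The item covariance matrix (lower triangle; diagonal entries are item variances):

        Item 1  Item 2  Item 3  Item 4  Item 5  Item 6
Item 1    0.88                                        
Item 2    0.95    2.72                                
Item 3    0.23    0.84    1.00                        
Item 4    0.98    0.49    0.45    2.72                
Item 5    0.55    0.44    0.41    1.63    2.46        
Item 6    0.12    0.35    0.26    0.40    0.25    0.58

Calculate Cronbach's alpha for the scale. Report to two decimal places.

Σσ²ᵢ = 0.88 + 2.72 + 1.00 + 2.72 + 2.46 + 0.58 = 10.36
Sum of the distinct covariances = 8.35
σ²_total = 10.36 + 2 × 8.35 = 27.06
α = (k/(k−1))·(1 − Σσ²ᵢ/σ²_total) = (6/5)·(1 − 10.36/27.06) = 0.74

Cronbach's alpha = 0.74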